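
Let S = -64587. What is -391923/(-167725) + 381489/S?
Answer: -12890703908/3610951525 ≈ -3.5699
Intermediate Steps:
-391923/(-167725) + 381489/S = -391923/(-167725) + 381489/(-64587) = -391923*(-1/167725) + 381489*(-1/64587) = 391923/167725 - 127163/21529 = -12890703908/3610951525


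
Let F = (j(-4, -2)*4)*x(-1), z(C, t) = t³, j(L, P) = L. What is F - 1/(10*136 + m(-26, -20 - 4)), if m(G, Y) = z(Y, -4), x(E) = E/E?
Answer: -20737/1296 ≈ -16.001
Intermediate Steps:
x(E) = 1
m(G, Y) = -64 (m(G, Y) = (-4)³ = -64)
F = -16 (F = -4*4*1 = -16*1 = -16)
F - 1/(10*136 + m(-26, -20 - 4)) = -16 - 1/(10*136 - 64) = -16 - 1/(1360 - 64) = -16 - 1/1296 = -20737/1296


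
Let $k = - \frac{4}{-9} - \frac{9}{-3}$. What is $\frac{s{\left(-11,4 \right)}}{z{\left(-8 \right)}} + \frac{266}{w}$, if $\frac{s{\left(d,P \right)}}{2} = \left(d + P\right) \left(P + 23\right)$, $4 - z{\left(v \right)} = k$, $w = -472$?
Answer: $- \frac{803537}{1180} \approx -680.96$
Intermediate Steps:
$k = \frac{31}{9}$ ($k = \left(-4\right) \left(- \frac{1}{9}\right) - -3 = \frac{4}{9} + 3 = \frac{31}{9} \approx 3.4444$)
$z{\left(v \right)} = \frac{5}{9}$ ($z{\left(v \right)} = 4 - \frac{31}{9} = \frac{5}{9}$)
$s{\left(d,P \right)} = 2 \left(23 + P\right) \left(P + d\right)$ ($s{\left(d,P \right)} = 2 \left(d + P\right) \left(P + 23\right) = 2 \left(P + d\right) \left(23 + P\right) = 2 \left(23 + P\right) \left(P + d\right)$)
$\frac{s{\left(-11,4 \right)}}{z{\left(-8 \right)}} + \frac{266}{w} = \frac{2 \cdot 4^{2} + 46 \cdot 4 + 46 \left(-11\right) + 2 \cdot 4 \left(-11\right)}{\frac{5}{9}} + \frac{266}{-472} = \left(2 \cdot 16 + 184 - 506 - 88\right) \frac{9}{5} + 266 \left(- \frac{1}{472}\right) = \left(32 + 184 - 506 - 88\right) \frac{9}{5} - \frac{133}{236} = \left(-378\right) \frac{9}{5} - \frac{133}{236} = - \frac{3402}{5} - \frac{133}{236} = - \frac{803537}{1180}$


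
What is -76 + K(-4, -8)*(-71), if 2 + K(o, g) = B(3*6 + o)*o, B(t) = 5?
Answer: 1486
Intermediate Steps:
K(o, g) = -2 + 5*o
-76 + K(-4, -8)*(-71) = -76 + (-2 + 5*(-4))*(-71) = -76 + (-2 - 20)*(-71) = -76 - 22*(-71) = -76 + 1562 = 1486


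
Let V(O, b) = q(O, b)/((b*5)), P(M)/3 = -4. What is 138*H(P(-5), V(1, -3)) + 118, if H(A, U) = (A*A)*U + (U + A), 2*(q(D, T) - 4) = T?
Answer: -4873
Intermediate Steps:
q(D, T) = 4 + T/2
P(M) = -12 (P(M) = 3*(-4) = -12)
V(O, b) = (4 + b/2)/(5*b) (V(O, b) = (4 + b/2)/((b*5)) = (4 + b/2)/((5*b)) = (4 + b/2)*(1/(5*b)) = (4 + b/2)/(5*b))
H(A, U) = A + U + U*A² (H(A, U) = A²*U + (A + U) = U*A² + (A + U) = A + U + U*A²)
138*H(P(-5), V(1, -3)) + 118 = 138*(-12 + (⅒)*(8 - 3)/(-3) + ((⅒)*(8 - 3)/(-3))*(-12)²) + 118 = 138*(-12 + (⅒)*(-⅓)*5 + ((⅒)*(-⅓)*5)*144) + 118 = 138*(-12 - ⅙ - ⅙*144) + 118 = 138*(-12 - ⅙ - 24) + 118 = 138*(-217/6) + 118 = -4991 + 118 = -4873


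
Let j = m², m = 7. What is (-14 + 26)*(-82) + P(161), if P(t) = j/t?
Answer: -22625/23 ≈ -983.70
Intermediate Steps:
j = 49 (j = 7² = 49)
P(t) = 49/t
(-14 + 26)*(-82) + P(161) = (-14 + 26)*(-82) + 49/161 = 12*(-82) + 49*(1/161) = -984 + 7/23 = -22625/23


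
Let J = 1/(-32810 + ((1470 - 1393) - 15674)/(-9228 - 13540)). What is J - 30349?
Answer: -22670778379335/747002483 ≈ -30349.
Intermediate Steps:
J = -22768/747002483 (J = 1/(-32810 + (77 - 15674)/(-22768)) = 1/(-32810 - 15597*(-1/22768)) = 1/(-32810 + 15597/22768) = 1/(-747002483/22768) = -22768/747002483 ≈ -3.0479e-5)
J - 30349 = -22768/747002483 - 30349 = -22670778379335/747002483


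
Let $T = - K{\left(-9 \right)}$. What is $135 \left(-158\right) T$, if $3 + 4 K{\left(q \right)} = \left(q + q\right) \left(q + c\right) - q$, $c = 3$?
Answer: $607905$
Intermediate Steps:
$K{\left(q \right)} = - \frac{3}{4} - \frac{q}{4} + \frac{q \left(3 + q\right)}{2}$ ($K{\left(q \right)} = - \frac{3}{4} + \frac{\left(q + q\right) \left(q + 3\right) - q}{4} = - \frac{3}{4} + \frac{2 q \left(3 + q\right) - q}{4} = - \frac{3}{4} + \frac{- q + 2 q \left(3 + q\right)}{4} = - \frac{3}{4} + \left(- \frac{q}{4} + \frac{q \left(3 + q\right)}{2}\right) = - \frac{3}{4} - \frac{q}{4} + \frac{q \left(3 + q\right)}{2}$)
$T = - \frac{57}{2}$ ($T = - (- \frac{3}{4} + \frac{\left(-9\right)^{2}}{2} + \frac{5}{4} \left(-9\right)) = - (- \frac{3}{4} + \frac{1}{2} \cdot 81 - \frac{45}{4}) = - (- \frac{3}{4} + \frac{81}{2} - \frac{45}{4}) = \left(-1\right) \frac{57}{2} = - \frac{57}{2} \approx -28.5$)
$135 \left(-158\right) T = 135 \left(-158\right) \left(- \frac{57}{2}\right) = \left(-21330\right) \left(- \frac{57}{2}\right) = 607905$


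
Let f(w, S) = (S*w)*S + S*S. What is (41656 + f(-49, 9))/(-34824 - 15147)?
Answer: -37768/49971 ≈ -0.75580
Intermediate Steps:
f(w, S) = S² + w*S² (f(w, S) = w*S² + S² = S² + w*S²)
(41656 + f(-49, 9))/(-34824 - 15147) = (41656 + 9²*(1 - 49))/(-34824 - 15147) = (41656 + 81*(-48))/(-49971) = (41656 - 3888)*(-1/49971) = 37768*(-1/49971) = -37768/49971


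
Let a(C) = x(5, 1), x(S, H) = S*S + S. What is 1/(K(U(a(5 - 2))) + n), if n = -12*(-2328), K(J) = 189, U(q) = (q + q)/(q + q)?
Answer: 1/28125 ≈ 3.5556e-5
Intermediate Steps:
x(S, H) = S + S**2 (x(S, H) = S**2 + S = S + S**2)
a(C) = 30 (a(C) = 5*(1 + 5) = 5*6 = 30)
U(q) = 1 (U(q) = (2*q)/((2*q)) = (2*q)*(1/(2*q)) = 1)
n = 27936
1/(K(U(a(5 - 2))) + n) = 1/(189 + 27936) = 1/28125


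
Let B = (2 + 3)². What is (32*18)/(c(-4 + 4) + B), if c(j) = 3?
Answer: 144/7 ≈ 20.571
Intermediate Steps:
B = 25 (B = 5² = 25)
(32*18)/(c(-4 + 4) + B) = (32*18)/(3 + 25) = 576/28 = 576*(1/28) = 144/7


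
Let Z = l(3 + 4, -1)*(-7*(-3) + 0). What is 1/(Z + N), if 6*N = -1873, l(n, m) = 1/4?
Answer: -12/3683 ≈ -0.0032582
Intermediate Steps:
l(n, m) = ¼
Z = 21/4 (Z = (-7*(-3) + 0)/4 = (21 + 0)/4 = (¼)*21 = 21/4 ≈ 5.2500)
N = -1873/6 (N = (⅙)*(-1873) = -1873/6 ≈ -312.17)
1/(Z + N) = 1/(21/4 - 1873/6) = 1/(-3683/12) = -12/3683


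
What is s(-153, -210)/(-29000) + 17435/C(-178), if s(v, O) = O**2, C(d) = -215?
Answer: -1030193/12470 ≈ -82.614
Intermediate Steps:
s(-153, -210)/(-29000) + 17435/C(-178) = (-210)**2/(-29000) + 17435/(-215) = 44100*(-1/29000) + 17435*(-1/215) = -441/290 - 3487/43 = -1030193/12470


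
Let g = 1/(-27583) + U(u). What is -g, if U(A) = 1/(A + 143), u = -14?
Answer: -27454/3558207 ≈ -0.0077157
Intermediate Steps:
U(A) = 1/(143 + A)
g = 27454/3558207 (g = 1/(-27583) + 1/(143 - 14) = -1/27583 + 1/129 = 27454/3558207 ≈ 0.0077157)
-g = -1*27454/3558207 = -27454/3558207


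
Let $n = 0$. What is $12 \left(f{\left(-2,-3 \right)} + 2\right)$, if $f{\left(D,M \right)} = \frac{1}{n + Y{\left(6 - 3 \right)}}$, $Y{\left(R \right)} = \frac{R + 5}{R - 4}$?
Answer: $\frac{45}{2} \approx 22.5$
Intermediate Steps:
$Y{\left(R \right)} = \frac{5 + R}{-4 + R}$
$f{\left(D,M \right)} = - \frac{1}{8}$ ($f{\left(D,M \right)} = \frac{1}{0 + \frac{5 + \left(6 - 3\right)}{-4 + \left(6 - 3\right)}} = \frac{1}{0 + \frac{5 + 3}{-4 + 3}} = \frac{1}{0 + \frac{1}{-1} \cdot 8} = \frac{1}{0 - 8} = \frac{1}{-8} = - \frac{1}{8}$)
$12 \left(f{\left(-2,-3 \right)} + 2\right) = 12 \left(- \frac{1}{8} + 2\right) = 12 \cdot \frac{15}{8} = \frac{45}{2}$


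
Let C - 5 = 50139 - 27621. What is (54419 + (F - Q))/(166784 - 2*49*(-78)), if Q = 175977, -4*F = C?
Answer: -508755/697712 ≈ -0.72918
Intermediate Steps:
C = 22523 (C = 5 + (50139 - 27621) = 5 + 22518 = 22523)
F = -22523/4 (F = -1/4*22523 = -22523/4 ≈ -5630.8)
(54419 + (F - Q))/(166784 - 2*49*(-78)) = (54419 + (-22523/4 - 1*175977))/(166784 - 2*49*(-78)) = (54419 + (-22523/4 - 175977))/(166784 - 98*(-78)) = (54419 - 726431/4)/(166784 + 7644) = -508755/4/174428 = -508755/4*1/174428 = -508755/697712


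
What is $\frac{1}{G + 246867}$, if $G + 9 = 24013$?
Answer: $\frac{1}{270871} \approx 3.6918 \cdot 10^{-6}$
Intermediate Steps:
$G = 24004$ ($G = -9 + 24013 = 24004$)
$\frac{1}{G + 246867} = \frac{1}{24004 + 246867} = \frac{1}{270871}$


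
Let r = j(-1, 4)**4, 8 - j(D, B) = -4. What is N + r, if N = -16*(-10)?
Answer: 20896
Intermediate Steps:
N = 160
j(D, B) = 12 (j(D, B) = 8 - 1*(-4) = 8 + 4 = 12)
r = 20736 (r = 12**4 = 20736)
N + r = 160 + 20736 = 20896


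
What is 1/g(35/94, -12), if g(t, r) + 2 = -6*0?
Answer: -½ ≈ -0.50000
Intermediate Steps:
g(t, r) = -2 (g(t, r) = -2 - 6*0 = -2 + 0 = -2)
1/g(35/94, -12) = 1/(-2) = -½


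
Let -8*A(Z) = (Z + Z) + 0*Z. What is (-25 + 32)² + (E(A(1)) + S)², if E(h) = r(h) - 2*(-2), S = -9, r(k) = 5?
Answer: 49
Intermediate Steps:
A(Z) = -Z/4 (A(Z) = -((Z + Z) + 0*Z)/8 = -(2*Z + 0)/8 = -Z/4)
E(h) = 9 (E(h) = 5 - 2*(-2) = 5 + 4 = 9)
(-25 + 32)² + (E(A(1)) + S)² = (-25 + 32)² + (9 - 9)² = 7² + 0² = 49 + 0 = 49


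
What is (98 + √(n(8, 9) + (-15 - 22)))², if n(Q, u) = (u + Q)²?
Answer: 9856 + 1176*√7 ≈ 12967.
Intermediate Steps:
n(Q, u) = (Q + u)²
(98 + √(n(8, 9) + (-15 - 22)))² = (98 + √((8 + 9)² + (-15 - 22)))² = (98 + √(17² - 37))² = (98 + √(289 - 37))² = (98 + √252)² = (98 + 6*√7)²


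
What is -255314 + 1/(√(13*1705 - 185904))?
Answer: -255314 - I*√163739/163739 ≈ -2.5531e+5 - 0.0024713*I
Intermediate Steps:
-255314 + 1/(√(13*1705 - 185904)) = -255314 + 1/(√(22165 - 185904)) = -255314 + 1/(√(-163739)) = -255314 + 1/(I*√163739) = -255314 - I*√163739/163739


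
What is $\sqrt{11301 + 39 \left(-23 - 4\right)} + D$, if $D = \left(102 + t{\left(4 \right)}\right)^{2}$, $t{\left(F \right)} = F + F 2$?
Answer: $12996 + 2 \sqrt{2562} \approx 13097.0$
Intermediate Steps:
$t{\left(F \right)} = 3 F$ ($t{\left(F \right)} = F + 2 F = 3 F$)
$D = 12996$ ($D = \left(102 + 3 \cdot 4\right)^{2} = \left(102 + 12\right)^{2} = 114^{2} = 12996$)
$\sqrt{11301 + 39 \left(-23 - 4\right)} + D = \sqrt{11301 + 39 \left(-23 - 4\right)} + 12996 = \sqrt{11301 + 39 \left(-27\right)} + 12996 = \sqrt{11301 - 1053} + 12996 = \sqrt{10248} + 12996 = 2 \sqrt{2562} + 12996 = 12996 + 2 \sqrt{2562}$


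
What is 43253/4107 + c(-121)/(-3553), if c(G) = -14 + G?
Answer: 4168442/394383 ≈ 10.570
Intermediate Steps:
43253/4107 + c(-121)/(-3553) = 43253/4107 + (-14 - 121)/(-3553) = 43253*(1/4107) - 135*(-1/3553) = 1169/111 + 135/3553 = 4168442/394383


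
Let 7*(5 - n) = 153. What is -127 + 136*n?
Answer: -16937/7 ≈ -2419.6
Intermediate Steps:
n = -118/7 (n = 5 - ⅐*153 = 5 - 153/7 = -118/7 ≈ -16.857)
-127 + 136*n = -127 + 136*(-118/7) = -127 - 16048/7 = -16937/7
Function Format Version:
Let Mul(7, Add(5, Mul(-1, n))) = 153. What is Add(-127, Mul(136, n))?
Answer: Rational(-16937, 7) ≈ -2419.6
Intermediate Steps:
n = Rational(-118, 7) (n = Add(5, Mul(Rational(-1, 7), 153)) = Add(5, Rational(-153, 7)) = Rational(-118, 7) ≈ -16.857)
Add(-127, Mul(136, n)) = Add(-127, Mul(136, Rational(-118, 7))) = Add(-127, Rational(-16048, 7)) = Rational(-16937, 7)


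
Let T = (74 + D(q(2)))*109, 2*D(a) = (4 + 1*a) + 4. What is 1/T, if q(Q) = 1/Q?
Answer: 4/34117 ≈ 0.00011724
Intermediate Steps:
D(a) = 4 + a/2 (D(a) = ((4 + 1*a) + 4)/2 = ((4 + a) + 4)/2 = (8 + a)/2 = 4 + a/2)
T = 34117/4 (T = (74 + (4 + (½)/2))*109 = (74 + (4 + (½)*(½)))*109 = (74 + (4 + ¼))*109 = (74 + 17/4)*109 = (313/4)*109 = 34117/4 ≈ 8529.3)
1/T = 1/(34117/4) = 4/34117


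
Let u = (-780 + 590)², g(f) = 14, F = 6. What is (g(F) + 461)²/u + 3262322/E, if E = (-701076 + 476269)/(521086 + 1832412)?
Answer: -30711467589249/899228 ≈ -3.4153e+7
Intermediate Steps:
u = 36100 (u = (-190)² = 36100)
E = -224807/2353498 ≈ -0.095520
(g(F) + 461)²/u + 3262322/E = (14 + 461)²/36100 + 3262322/(-224807/2353498) = 475²*(1/36100) + 3262322*(-2353498/224807) = 225625*(1/36100) - 7677868302356/224807 = 25/4 - 7677868302356/224807 = -30711467589249/899228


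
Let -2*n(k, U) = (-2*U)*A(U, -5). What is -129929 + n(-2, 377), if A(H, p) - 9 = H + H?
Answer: 157722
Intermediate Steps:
A(H, p) = 9 + 2*H (A(H, p) = 9 + (H + H) = 9 + 2*H)
n(k, U) = U*(9 + 2*U) (n(k, U) = -(-2*U)*(9 + 2*U)/2 = -(-1)*U*(9 + 2*U) = U*(9 + 2*U))
-129929 + n(-2, 377) = -129929 + 377*(9 + 2*377) = -129929 + 377*(9 + 754) = -129929 + 377*763 = -129929 + 287651 = 157722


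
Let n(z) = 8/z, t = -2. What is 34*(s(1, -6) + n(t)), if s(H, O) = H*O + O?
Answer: -544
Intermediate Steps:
s(H, O) = O + H*O
34*(s(1, -6) + n(t)) = 34*(-6*(1 + 1) + 8/(-2)) = 34*(-6*2 + 8*(-1/2)) = 34*(-12 - 4) = 34*(-16) = -544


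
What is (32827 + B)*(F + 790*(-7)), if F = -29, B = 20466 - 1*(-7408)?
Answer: -337436859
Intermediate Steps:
B = 27874 (B = 20466 + 7408 = 27874)
(32827 + B)*(F + 790*(-7)) = (32827 + 27874)*(-29 + 790*(-7)) = 60701*(-29 - 5530) = 60701*(-5559) = -337436859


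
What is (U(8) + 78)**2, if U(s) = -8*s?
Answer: 196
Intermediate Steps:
(U(8) + 78)**2 = (-8*8 + 78)**2 = (-64 + 78)**2 = 14**2 = 196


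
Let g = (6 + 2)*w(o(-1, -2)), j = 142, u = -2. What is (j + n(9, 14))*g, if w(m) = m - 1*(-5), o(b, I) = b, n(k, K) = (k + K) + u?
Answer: 5216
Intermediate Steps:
n(k, K) = -2 + K + k (n(k, K) = (k + K) - 2 = (K + k) - 2 = -2 + K + k)
w(m) = 5 + m (w(m) = m + 5 = 5 + m)
g = 32 (g = (6 + 2)*(5 - 1) = 8*4 = 32)
(j + n(9, 14))*g = (142 + (-2 + 14 + 9))*32 = (142 + 21)*32 = 163*32 = 5216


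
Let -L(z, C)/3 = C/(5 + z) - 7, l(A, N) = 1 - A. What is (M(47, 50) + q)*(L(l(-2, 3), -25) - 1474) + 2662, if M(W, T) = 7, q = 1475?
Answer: -8547161/4 ≈ -2.1368e+6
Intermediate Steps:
L(z, C) = 21 - 3*C/(5 + z) (L(z, C) = -3*(C/(5 + z) - 7) = -3*(-7 + C/(5 + z)) = 21 - 3*C/(5 + z))
(M(47, 50) + q)*(L(l(-2, 3), -25) - 1474) + 2662 = (7 + 1475)*(3*(35 - 1*(-25) + 7*(1 - 1*(-2)))/(5 + (1 - 1*(-2))) - 1474) + 2662 = 1482*(3*(35 + 25 + 7*(1 + 2))/(5 + (1 + 2)) - 1474) + 2662 = 1482*(3*(35 + 25 + 7*3)/(5 + 3) - 1474) + 2662 = 1482*(3*(35 + 25 + 21)/8 - 1474) + 2662 = 1482*(3*(1/8)*81 - 1474) + 2662 = 1482*(243/8 - 1474) + 2662 = 1482*(-11549/8) + 2662 = -8557809/4 + 2662 = -8547161/4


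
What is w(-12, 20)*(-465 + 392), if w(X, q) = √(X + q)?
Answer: -146*√2 ≈ -206.48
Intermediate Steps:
w(-12, 20)*(-465 + 392) = √(-12 + 20)*(-465 + 392) = √8*(-73) = (2*√2)*(-73) = -146*√2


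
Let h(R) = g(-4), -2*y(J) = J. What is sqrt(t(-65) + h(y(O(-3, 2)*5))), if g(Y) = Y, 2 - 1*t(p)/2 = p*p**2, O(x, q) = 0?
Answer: 65*sqrt(130) ≈ 741.11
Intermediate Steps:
t(p) = 4 - 2*p**3 (t(p) = 4 - 2*p*p**2 = 4 - 2*p**3)
y(J) = -J/2
h(R) = -4
sqrt(t(-65) + h(y(O(-3, 2)*5))) = sqrt((4 - 2*(-65)**3) - 4) = sqrt((4 - 2*(-274625)) - 4) = sqrt((4 + 549250) - 4) = sqrt(549254 - 4) = sqrt(549250) = 65*sqrt(130)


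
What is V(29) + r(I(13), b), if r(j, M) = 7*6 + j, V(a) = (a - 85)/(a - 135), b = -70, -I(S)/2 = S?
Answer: 876/53 ≈ 16.528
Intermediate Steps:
I(S) = -2*S
V(a) = (-85 + a)/(-135 + a)
r(j, M) = 42 + j
V(29) + r(I(13), b) = (-85 + 29)/(-135 + 29) + (42 - 2*13) = -56/(-106) + (42 - 26) = -1/106*(-56) + 16 = 28/53 + 16 = 876/53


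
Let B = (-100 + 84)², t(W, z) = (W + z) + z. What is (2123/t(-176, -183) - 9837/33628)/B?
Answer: -38361949/2332976128 ≈ -0.016443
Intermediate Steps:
t(W, z) = W + 2*z
B = 256 (B = (-16)² = 256)
(2123/t(-176, -183) - 9837/33628)/B = (2123/(-176 + 2*(-183)) - 9837/33628)/256 = (2123/(-176 - 366) - 9837*1/33628)*(1/256) = (2123/(-542) - 9837/33628)*(1/256) = (2123*(-1/542) - 9837/33628)*(1/256) = (-2123/542 - 9837/33628)*(1/256) = -38361949/9113188*1/256 = -38361949/2332976128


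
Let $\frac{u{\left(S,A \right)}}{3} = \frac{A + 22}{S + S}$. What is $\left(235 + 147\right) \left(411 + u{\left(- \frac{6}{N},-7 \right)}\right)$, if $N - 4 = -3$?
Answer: $\frac{311139}{2} \approx 1.5557 \cdot 10^{5}$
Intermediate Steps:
$N = 1$ ($N = 4 - 3 = 1$)
$u{\left(S,A \right)} = \frac{3 \left(22 + A\right)}{2 S}$ ($u{\left(S,A \right)} = 3 \frac{A + 22}{S + S} = 3 \frac{22 + A}{2 S} = \frac{3 \left(22 + A\right)}{2 S}$)
$\left(235 + 147\right) \left(411 + u{\left(- \frac{6}{N},-7 \right)}\right) = \left(235 + 147\right) \left(411 + \frac{3 \left(22 - 7\right)}{2 \left(- \frac{6}{1}\right)}\right) = 382 \left(411 + \frac{3}{2} \frac{1}{\left(-6\right) 1} \cdot 15\right) = 382 \left(411 + \frac{3}{2} \frac{1}{-6} \cdot 15\right) = 382 \left(411 + \frac{3}{2} \left(- \frac{1}{6}\right) 15\right) = 382 \left(411 - \frac{15}{4}\right) = 382 \cdot \frac{1629}{4} = \frac{311139}{2}$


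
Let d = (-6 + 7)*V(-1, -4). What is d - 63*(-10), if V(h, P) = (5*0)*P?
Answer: 630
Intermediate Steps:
V(h, P) = 0 (V(h, P) = 0*P = 0)
d = 0 (d = (-6 + 7)*0 = 1*0 = 0)
d - 63*(-10) = 0 - 63*(-10) = 0 + 630 = 630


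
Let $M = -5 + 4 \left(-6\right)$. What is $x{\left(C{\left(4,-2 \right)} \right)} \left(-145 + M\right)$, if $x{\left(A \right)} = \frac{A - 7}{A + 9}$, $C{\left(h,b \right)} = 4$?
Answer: $\frac{522}{13} \approx 40.154$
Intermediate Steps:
$x{\left(A \right)} = \frac{-7 + A}{9 + A}$
$M = -29$ ($M = -5 - 24 = -29$)
$x{\left(C{\left(4,-2 \right)} \right)} \left(-145 + M\right) = \frac{-7 + 4}{9 + 4} \left(-145 - 29\right) = \frac{1}{13} \left(-3\right) \left(-174\right) = \left(- \frac{3}{13}\right) \left(-174\right) = \frac{522}{13}$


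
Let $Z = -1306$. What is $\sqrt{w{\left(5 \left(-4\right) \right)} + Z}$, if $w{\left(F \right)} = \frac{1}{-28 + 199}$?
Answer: $\frac{5 i \sqrt{169727}}{57} \approx 36.139 i$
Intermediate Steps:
$w{\left(F \right)} = \frac{1}{171}$
$\sqrt{w{\left(5 \left(-4\right) \right)} + Z} = \sqrt{\frac{1}{171} - 1306} = \sqrt{- \frac{223325}{171}} = \frac{5 i \sqrt{169727}}{57}$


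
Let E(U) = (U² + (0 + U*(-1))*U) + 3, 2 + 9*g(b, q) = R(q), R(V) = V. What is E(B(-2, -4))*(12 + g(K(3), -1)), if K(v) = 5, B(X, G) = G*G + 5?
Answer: 35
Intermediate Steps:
B(X, G) = 5 + G² (B(X, G) = G² + 5 = 5 + G²)
g(b, q) = -2/9 + q/9
E(U) = 3 (E(U) = (U² + (0 - U)*U) + 3 = (U² + (-U)*U) + 3 = (U² - U²) + 3 = 0 + 3 = 3)
E(B(-2, -4))*(12 + g(K(3), -1)) = 3*(12 + (-2/9 + (⅑)*(-1))) = 3*(12 + (-2/9 - ⅑)) = 3*(12 - ⅓) = 3*(35/3) = 35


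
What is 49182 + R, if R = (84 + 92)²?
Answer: 80158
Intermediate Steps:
R = 30976 (R = 176² = 30976)
49182 + R = 49182 + 30976 = 80158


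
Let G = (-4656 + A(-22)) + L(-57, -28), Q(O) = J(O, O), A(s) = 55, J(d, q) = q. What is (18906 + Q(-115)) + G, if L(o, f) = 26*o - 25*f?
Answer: 13408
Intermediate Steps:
Q(O) = O
L(o, f) = -25*f + 26*o
G = -5383 (G = (-4656 + 55) + (-25*(-28) + 26*(-57)) = -4601 + (700 - 1482) = -4601 - 782 = -5383)
(18906 + Q(-115)) + G = (18906 - 115) - 5383 = 18791 - 5383 = 13408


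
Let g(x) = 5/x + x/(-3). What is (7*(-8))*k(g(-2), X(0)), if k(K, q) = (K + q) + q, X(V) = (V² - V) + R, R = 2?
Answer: -364/3 ≈ -121.33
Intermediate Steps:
g(x) = 5/x - x/3 (g(x) = 5/x + x*(-⅓) = 5/x - x/3)
X(V) = 2 + V² - V (X(V) = (V² - V) + 2 = 2 + V² - V)
k(K, q) = K + 2*q
(7*(-8))*k(g(-2), X(0)) = (7*(-8))*((5/(-2) - ⅓*(-2)) + 2*(2 + 0² - 1*0)) = -56*((5*(-½) + ⅔) + 2*(2 + 0 + 0)) = -56*((-5/2 + ⅔) + 2*2) = -56*(-11/6 + 4) = -56*13/6 = -364/3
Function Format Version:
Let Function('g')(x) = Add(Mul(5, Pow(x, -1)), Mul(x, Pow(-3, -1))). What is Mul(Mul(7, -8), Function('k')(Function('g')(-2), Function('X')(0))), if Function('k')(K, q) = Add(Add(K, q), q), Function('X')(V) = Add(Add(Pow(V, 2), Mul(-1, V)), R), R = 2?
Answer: Rational(-364, 3) ≈ -121.33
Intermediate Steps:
Function('g')(x) = Add(Mul(5, Pow(x, -1)), Mul(Rational(-1, 3), x)) (Function('g')(x) = Add(Mul(5, Pow(x, -1)), Mul(x, Rational(-1, 3))) = Add(Mul(5, Pow(x, -1)), Mul(Rational(-1, 3), x)))
Function('X')(V) = Add(2, Pow(V, 2), Mul(-1, V)) (Function('X')(V) = Add(Add(Pow(V, 2), Mul(-1, V)), 2) = Add(2, Pow(V, 2), Mul(-1, V)))
Function('k')(K, q) = Add(K, Mul(2, q))
Mul(Mul(7, -8), Function('k')(Function('g')(-2), Function('X')(0))) = Mul(Mul(7, -8), Add(Add(Mul(5, Pow(-2, -1)), Mul(Rational(-1, 3), -2)), Mul(2, Add(2, Pow(0, 2), Mul(-1, 0))))) = Mul(-56, Add(Add(Mul(5, Rational(-1, 2)), Rational(2, 3)), Mul(2, Add(2, 0, 0)))) = Mul(-56, Add(Add(Rational(-5, 2), Rational(2, 3)), Mul(2, 2))) = Mul(-56, Add(Rational(-11, 6), 4)) = Mul(-56, Rational(13, 6)) = Rational(-364, 3)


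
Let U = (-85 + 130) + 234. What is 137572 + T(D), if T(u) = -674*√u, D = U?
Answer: 137572 - 2022*√31 ≈ 1.2631e+5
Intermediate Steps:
U = 279 (U = 45 + 234 = 279)
D = 279
137572 + T(D) = 137572 - 2022*√31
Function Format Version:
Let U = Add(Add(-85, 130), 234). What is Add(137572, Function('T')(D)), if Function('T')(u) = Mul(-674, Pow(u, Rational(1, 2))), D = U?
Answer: Add(137572, Mul(-2022, Pow(31, Rational(1, 2)))) ≈ 1.2631e+5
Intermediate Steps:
U = 279 (U = Add(45, 234) = 279)
D = 279
Add(137572, Function('T')(D)) = Add(137572, Mul(-674, Pow(279, Rational(1, 2)))) = Add(137572, Mul(-674, Mul(3, Pow(31, Rational(1, 2))))) = Add(137572, Mul(-2022, Pow(31, Rational(1, 2))))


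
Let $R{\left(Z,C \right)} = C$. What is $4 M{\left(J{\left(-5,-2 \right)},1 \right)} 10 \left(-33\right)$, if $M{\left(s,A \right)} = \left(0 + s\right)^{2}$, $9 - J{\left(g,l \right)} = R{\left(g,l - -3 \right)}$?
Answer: $-84480$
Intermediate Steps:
$J{\left(g,l \right)} = 6 - l$ ($J{\left(g,l \right)} = 9 - \left(l - -3\right) = 9 - \left(l + 3\right) = 9 - \left(3 + l\right) = 6 - l$)
$M{\left(s,A \right)} = s^{2}$
$4 M{\left(J{\left(-5,-2 \right)},1 \right)} 10 \left(-33\right) = 4 \left(6 - -2\right)^{2} \cdot 10 \left(-33\right) = 4 \left(6 + 2\right)^{2} \cdot 10 \left(-33\right) = 4 \cdot 8^{2} \cdot 10 \left(-33\right) = 4 \cdot 64 \cdot 10 \left(-33\right) = 256 \cdot 10 \left(-33\right) = 2560 \left(-33\right) = -84480$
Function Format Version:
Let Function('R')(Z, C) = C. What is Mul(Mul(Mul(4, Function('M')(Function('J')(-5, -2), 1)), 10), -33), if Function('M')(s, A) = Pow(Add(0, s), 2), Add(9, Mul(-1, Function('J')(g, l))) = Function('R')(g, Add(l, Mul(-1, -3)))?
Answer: -84480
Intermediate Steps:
Function('J')(g, l) = Add(6, Mul(-1, l)) (Function('J')(g, l) = Add(9, Mul(-1, Add(l, Mul(-1, -3)))) = Add(9, Mul(-1, Add(l, 3))) = Add(9, Mul(-1, Add(3, l))) = Add(9, Add(-3, Mul(-1, l))) = Add(6, Mul(-1, l)))
Function('M')(s, A) = Pow(s, 2)
Mul(Mul(Mul(4, Function('M')(Function('J')(-5, -2), 1)), 10), -33) = Mul(Mul(Mul(4, Pow(Add(6, Mul(-1, -2)), 2)), 10), -33) = Mul(Mul(Mul(4, Pow(Add(6, 2), 2)), 10), -33) = Mul(Mul(Mul(4, Pow(8, 2)), 10), -33) = Mul(Mul(Mul(4, 64), 10), -33) = Mul(Mul(256, 10), -33) = Mul(2560, -33) = -84480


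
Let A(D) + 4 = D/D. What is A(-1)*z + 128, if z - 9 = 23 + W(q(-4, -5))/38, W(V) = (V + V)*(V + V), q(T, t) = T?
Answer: 512/19 ≈ 26.947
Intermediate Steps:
W(V) = 4*V² (W(V) = (2*V)*(2*V) = 4*V²)
A(D) = -3 (A(D) = -4 + D/D = -4 + 1 = -3)
z = 640/19 (z = 9 + (23 + (4*(-4)²)/38) = 9 + (23 + (4*16)*(1/38)) = 9 + (23 + 64*(1/38)) = 9 + (23 + 32/19) = 9 + 469/19 = 640/19 ≈ 33.684)
A(-1)*z + 128 = -3*640/19 + 128 = -1920/19 + 128 = 512/19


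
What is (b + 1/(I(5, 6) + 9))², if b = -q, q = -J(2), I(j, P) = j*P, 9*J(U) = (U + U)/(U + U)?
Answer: 256/13689 ≈ 0.018701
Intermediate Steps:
J(U) = ⅑ (J(U) = ((U + U)/(U + U))/9 = ((2*U)/((2*U)))/9 = ((2*U)*(1/(2*U)))/9 = (⅑)*1 = ⅑)
I(j, P) = P*j
q = -⅑ (q = -1*⅑ = -⅑ ≈ -0.11111)
b = ⅑ (b = -1*(-⅑) = ⅑ ≈ 0.11111)
(b + 1/(I(5, 6) + 9))² = (⅑ + 1/(6*5 + 9))² = (⅑ + 1/(30 + 9))² = (⅑ + 1/39)² = (16/117)² = 256/13689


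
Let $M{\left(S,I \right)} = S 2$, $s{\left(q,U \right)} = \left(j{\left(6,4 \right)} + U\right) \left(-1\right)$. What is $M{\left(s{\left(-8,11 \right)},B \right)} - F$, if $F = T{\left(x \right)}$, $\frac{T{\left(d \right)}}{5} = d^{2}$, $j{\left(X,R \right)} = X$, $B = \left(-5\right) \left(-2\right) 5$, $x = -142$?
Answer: $-100854$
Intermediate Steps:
$B = 50$ ($B = 10 \cdot 5 = 50$)
$T{\left(d \right)} = 5 d^{2}$
$F = 100820$ ($F = 5 \left(-142\right)^{2} = 5 \cdot 20164 = 100820$)
$s{\left(q,U \right)} = -6 - U$ ($s{\left(q,U \right)} = \left(6 + U\right) \left(-1\right) = -6 - U$)
$M{\left(S,I \right)} = 2 S$
$M{\left(s{\left(-8,11 \right)},B \right)} - F = 2 \left(-6 - 11\right) - 100820 = 2 \left(-17\right) - 100820 = -34 - 100820 = -100854$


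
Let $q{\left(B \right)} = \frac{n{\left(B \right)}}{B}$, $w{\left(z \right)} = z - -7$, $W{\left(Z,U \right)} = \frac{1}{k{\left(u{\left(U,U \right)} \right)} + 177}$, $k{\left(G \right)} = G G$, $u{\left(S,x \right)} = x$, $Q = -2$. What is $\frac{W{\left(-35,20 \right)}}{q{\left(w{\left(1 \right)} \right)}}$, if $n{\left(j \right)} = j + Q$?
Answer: $\frac{4}{1731} \approx 0.0023108$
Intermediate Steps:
$k{\left(G \right)} = G^{2}$
$n{\left(j \right)} = -2 + j$ ($n{\left(j \right)} = j - 2 = -2 + j$)
$W{\left(Z,U \right)} = \frac{1}{177 + U^{2}}$ ($W{\left(Z,U \right)} = \frac{1}{U^{2} + 177} = \frac{1}{177 + U^{2}}$)
$w{\left(z \right)} = 7 + z$ ($w{\left(z \right)} = z + 7 = 7 + z$)
$q{\left(B \right)} = \frac{-2 + B}{B}$
$\frac{W{\left(-35,20 \right)}}{q{\left(w{\left(1 \right)} \right)}} = \frac{1}{\left(177 + 20^{2}\right) \frac{-2 + \left(7 + 1\right)}{7 + 1}} = \frac{1}{\left(177 + 400\right) \frac{-2 + 8}{8}} = \frac{1}{577 \cdot \frac{1}{8} \cdot 6} = \frac{1}{577 \cdot \frac{3}{4}} = \frac{1}{577} \cdot \frac{4}{3} = \frac{4}{1731}$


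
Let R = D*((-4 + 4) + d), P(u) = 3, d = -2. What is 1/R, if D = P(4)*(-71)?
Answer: 1/426 ≈ 0.0023474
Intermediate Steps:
D = -213 (D = 3*(-71) = -213)
R = 426 (R = -213*((-4 + 4) - 2) = -213*(0 - 2) = -213*(-2) = 426)
1/R = 1/426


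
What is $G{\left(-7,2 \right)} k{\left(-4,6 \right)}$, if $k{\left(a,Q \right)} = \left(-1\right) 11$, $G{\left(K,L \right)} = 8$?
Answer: $-88$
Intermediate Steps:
$k{\left(a,Q \right)} = -11$
$G{\left(-7,2 \right)} k{\left(-4,6 \right)} = 8 \left(-11\right) = -88$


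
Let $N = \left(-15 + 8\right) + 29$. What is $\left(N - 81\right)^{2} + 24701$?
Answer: $28182$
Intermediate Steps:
$N = 22$ ($N = -7 + 29 = 22$)
$\left(N - 81\right)^{2} + 24701 = \left(22 - 81\right)^{2} + 24701 = \left(-59\right)^{2} + 24701 = 3481 + 24701 = 28182$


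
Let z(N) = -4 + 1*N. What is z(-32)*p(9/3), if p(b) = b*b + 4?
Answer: -468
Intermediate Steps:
z(N) = -4 + N
p(b) = 4 + b² (p(b) = b² + 4 = 4 + b²)
z(-32)*p(9/3) = (-4 - 32)*(4 + (9/3)²) = -36*(4 + (9*(⅓))²) = -36*(4 + 3²) = -36*(4 + 9) = -36*13 = -468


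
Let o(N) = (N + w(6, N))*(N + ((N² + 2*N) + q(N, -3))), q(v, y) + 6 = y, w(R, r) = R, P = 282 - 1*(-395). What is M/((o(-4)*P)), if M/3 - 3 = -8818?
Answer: 5289/1354 ≈ 3.9062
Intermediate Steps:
M = -26445 (M = 9 + 3*(-8818) = 9 - 26454 = -26445)
P = 677 (P = 282 + 395 = 677)
q(v, y) = -6 + y
o(N) = (6 + N)*(-9 + N² + 3*N) (o(N) = (N + 6)*(N + ((N² + 2*N) + (-6 - 3))) = (6 + N)*(N + ((N² + 2*N) - 9)) = (6 + N)*(N + (-9 + N² + 2*N)) = (6 + N)*(-9 + N² + 3*N))
M/((o(-4)*P)) = -26445*1/(677*(-54 + (-4)³ + 9*(-4) + 9*(-4)²)) = -26445*1/(677*(-54 - 64 - 36 + 9*16)) = -26445*1/(677*(-54 - 64 - 36 + 144)) = -26445/((-10*677)) = -26445/(-6770) = -26445*(-1/6770) = 5289/1354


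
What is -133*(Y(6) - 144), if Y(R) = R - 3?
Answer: 18753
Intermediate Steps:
Y(R) = -3 + R
-133*(Y(6) - 144) = -133*((-3 + 6) - 144) = -133*(3 - 144) = -133*(-141) = 18753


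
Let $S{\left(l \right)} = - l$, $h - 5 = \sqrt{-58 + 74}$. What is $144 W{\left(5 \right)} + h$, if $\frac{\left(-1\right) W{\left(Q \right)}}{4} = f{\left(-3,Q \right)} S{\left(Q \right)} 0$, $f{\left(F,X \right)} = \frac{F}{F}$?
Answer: $9$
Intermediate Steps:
$h = 9$ ($h = 5 + \sqrt{-58 + 74} = 5 + \sqrt{16} = 5 + 4 = 9$)
$f{\left(F,X \right)} = 1$
$W{\left(Q \right)} = 0$ ($W{\left(Q \right)} = - 4 \cdot 1 \left(- Q\right) 0 = - 4 - Q 0 = \left(-4\right) 0 = 0$)
$144 W{\left(5 \right)} + h = 144 \cdot 0 + 9 = 0 + 9 = 9$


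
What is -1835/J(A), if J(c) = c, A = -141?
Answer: 1835/141 ≈ 13.014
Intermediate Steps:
-1835/J(A) = -1835/(-141) = -1835*(-1/141) = 1835/141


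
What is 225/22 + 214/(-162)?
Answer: 15871/1782 ≈ 8.9063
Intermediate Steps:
225/22 + 214/(-162) = 225*(1/22) + 214*(-1/162) = 225/22 - 107/81 = 15871/1782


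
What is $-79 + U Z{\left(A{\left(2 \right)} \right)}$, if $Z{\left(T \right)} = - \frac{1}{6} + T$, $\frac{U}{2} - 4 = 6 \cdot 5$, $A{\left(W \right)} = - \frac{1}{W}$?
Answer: $- \frac{373}{3} \approx -124.33$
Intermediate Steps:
$U = 68$ ($U = 8 + 2 \cdot 6 \cdot 5 = 8 + 2 \cdot 30 = 8 + 60 = 68$)
$Z{\left(T \right)} = - \frac{1}{6} + T$ ($Z{\left(T \right)} = \left(-1\right) \frac{1}{6} + T = - \frac{1}{6} + T$)
$-79 + U Z{\left(A{\left(2 \right)} \right)} = -79 + 68 \left(- \frac{1}{6} - \frac{1}{2}\right) = -79 + 68 \left(- \frac{2}{3}\right) = -79 - \frac{136}{3} = - \frac{373}{3}$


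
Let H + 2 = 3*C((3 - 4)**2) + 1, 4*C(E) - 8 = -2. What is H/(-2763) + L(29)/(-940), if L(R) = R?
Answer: -83417/2597220 ≈ -0.032118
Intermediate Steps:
C(E) = 3/2 (C(E) = 2 + (1/4)*(-2) = 2 - 1/2 = 3/2)
H = 7/2 (H = -2 + (3*(3/2) + 1) = -2 + (9/2 + 1) = -2 + 11/2 = 7/2 ≈ 3.5000)
H/(-2763) + L(29)/(-940) = (7/2)/(-2763) + 29/(-940) = (7/2)*(-1/2763) + 29*(-1/940) = -7/5526 - 29/940 = -83417/2597220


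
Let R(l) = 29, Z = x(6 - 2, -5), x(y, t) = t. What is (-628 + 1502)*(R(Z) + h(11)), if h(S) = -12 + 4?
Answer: 18354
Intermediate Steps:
Z = -5
h(S) = -8
(-628 + 1502)*(R(Z) + h(11)) = (-628 + 1502)*(29 - 8) = 874*21 = 18354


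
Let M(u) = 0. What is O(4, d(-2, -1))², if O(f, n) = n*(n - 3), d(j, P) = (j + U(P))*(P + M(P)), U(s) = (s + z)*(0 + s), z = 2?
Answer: 0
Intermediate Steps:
U(s) = s*(2 + s) (U(s) = (s + 2)*(0 + s) = (2 + s)*s = s*(2 + s))
d(j, P) = P*(j + P*(2 + P)) (d(j, P) = (j + P*(2 + P))*(P + 0) = (j + P*(2 + P))*P = P*(j + P*(2 + P)))
O(f, n) = n*(-3 + n)
O(4, d(-2, -1))² = ((-(-2 - (2 - 1)))*(-3 - (-2 - (2 - 1))))² = ((-(-2 - 1*1))*(-3 - (-2 - 1*1)))² = ((-(-2 - 1))*(-3 - (-2 - 1)))² = ((-1*(-3))*(-3 - 1*(-3)))² = (3*(-3 + 3))² = (3*0)² = 0² = 0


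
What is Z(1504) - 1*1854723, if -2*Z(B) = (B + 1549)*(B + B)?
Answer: -6446435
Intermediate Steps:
Z(B) = -B*(1549 + B) (Z(B) = -(B + 1549)*(B + B)/2 = -(1549 + B)*2*B/2 = -B*(1549 + B))
Z(1504) - 1*1854723 = -1*1504*(1549 + 1504) - 1*1854723 = -1*1504*3053 - 1854723 = -4591712 - 1854723 = -6446435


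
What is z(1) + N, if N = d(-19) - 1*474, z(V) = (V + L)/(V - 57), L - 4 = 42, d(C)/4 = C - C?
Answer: -26591/56 ≈ -474.84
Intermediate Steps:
d(C) = 0 (d(C) = 4*(C - C) = 4*0 = 0)
L = 46 (L = 4 + 42 = 46)
z(V) = (46 + V)/(-57 + V) (z(V) = (V + 46)/(V - 57) = (46 + V)/(-57 + V))
N = -474 (N = 0 - 1*474 = 0 - 474 = -474)
z(1) + N = (46 + 1)/(-57 + 1) - 474 = 47/(-56) - 474 = -1/56*47 - 474 = -47/56 - 474 = -26591/56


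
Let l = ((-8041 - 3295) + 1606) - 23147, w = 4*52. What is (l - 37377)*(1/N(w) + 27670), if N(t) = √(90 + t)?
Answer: -1943928180 - 35127*√298/149 ≈ -1.9439e+9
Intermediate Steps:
w = 208
l = -32877 (l = (-11336 + 1606) - 23147 = -9730 - 23147 = -32877)
(l - 37377)*(1/N(w) + 27670) = (-32877 - 37377)*(1/(√(90 + 208)) + 27670) = -70254*(1/(√298) + 27670) = -70254*(√298/298 + 27670) = -70254*(27670 + √298/298) = -1943928180 - 35127*√298/149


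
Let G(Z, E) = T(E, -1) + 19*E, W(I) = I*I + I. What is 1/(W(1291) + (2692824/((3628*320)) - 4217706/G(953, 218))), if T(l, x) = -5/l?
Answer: 131036249120/218431666431351133 ≈ 5.9990e-7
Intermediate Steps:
W(I) = I + I**2 (W(I) = I**2 + I = I + I**2)
G(Z, E) = -5/E + 19*E
1/(W(1291) + (2692824/((3628*320)) - 4217706/G(953, 218))) = 1/(1291*(1 + 1291) + (2692824/((3628*320)) - 4217706/(-5/218 + 19*218))) = 1/(1291*1292 + (2692824/1160960 - 4217706/(-5*1/218 + 4142))) = 1/(1667972 + (2692824*(1/1160960) - 4217706/(-5/218 + 4142))) = 1/(1667972 + (336603/145120 - 4217706/902951/218)) = 1/(1667972 + (336603/145120 - 4217706*218/902951)) = 1/(1667972 + (336603/145120 - 919459908/902951)) = 1/(1667972 - 133128085833507/131036249120) = 1/(218431666431351133/131036249120) = 131036249120/218431666431351133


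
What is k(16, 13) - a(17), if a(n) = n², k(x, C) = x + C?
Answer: -260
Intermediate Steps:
k(x, C) = C + x
k(16, 13) - a(17) = (13 + 16) - 1*17² = 29 - 1*289 = 29 - 289 = -260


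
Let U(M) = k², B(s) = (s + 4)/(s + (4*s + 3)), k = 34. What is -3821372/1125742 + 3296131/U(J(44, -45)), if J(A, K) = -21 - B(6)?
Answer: 1853087799085/650678876 ≈ 2847.9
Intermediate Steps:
B(s) = (4 + s)/(3 + 5*s) (B(s) = (4 + s)/(s + (3 + 4*s)) = (4 + s)/(3 + 5*s))
J(A, K) = -703/33 (J(A, K) = -21 - (4 + 6)/(3 + 5*6) = -21 - 10/(3 + 30) = -21 - 10/33 = -703/33)
U(M) = 1156 (U(M) = 34² = 1156)
-3821372/1125742 + 3296131/U(J(44, -45)) = -3821372/1125742 + 3296131/1156 = -3821372*1/1125742 + 3296131*(1/1156) = -1910686/562871 + 3296131/1156 = 1853087799085/650678876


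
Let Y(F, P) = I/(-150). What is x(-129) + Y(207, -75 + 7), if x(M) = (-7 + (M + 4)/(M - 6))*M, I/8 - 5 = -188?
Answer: 178496/225 ≈ 793.32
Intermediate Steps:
I = -1464 (I = 40 + 8*(-188) = 40 - 1504 = -1464)
Y(F, P) = 244/25 (Y(F, P) = -1464/(-150) = -1464*(-1/150) = 244/25)
x(M) = M*(-7 + (4 + M)/(-6 + M)) (x(M) = (-7 + (4 + M)/(-6 + M))*M = M*(-7 + (4 + M)/(-6 + M)))
x(-129) + Y(207, -75 + 7) = 2*(-129)*(23 - 3*(-129))/(-6 - 129) + 244/25 = 2*(-129)*(23 + 387)/(-135) + 244/25 = 2*(-129)*(-1/135)*410 + 244/25 = 7052/9 + 244/25 = 178496/225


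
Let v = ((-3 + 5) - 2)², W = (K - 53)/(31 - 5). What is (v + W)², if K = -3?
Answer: 784/169 ≈ 4.6391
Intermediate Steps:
W = -28/13 (W = (-3 - 53)/(31 - 5) = -56/26 = -56*1/26 = -28/13 ≈ -2.1538)
v = 0 (v = (2 - 2)² = 0² = 0)
(v + W)² = (0 - 28/13)² = (-28/13)² = 784/169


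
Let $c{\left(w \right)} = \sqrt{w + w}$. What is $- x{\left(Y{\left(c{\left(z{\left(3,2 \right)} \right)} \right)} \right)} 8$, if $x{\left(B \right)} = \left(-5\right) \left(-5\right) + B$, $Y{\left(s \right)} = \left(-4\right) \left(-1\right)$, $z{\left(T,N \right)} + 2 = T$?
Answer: $-232$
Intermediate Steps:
$z{\left(T,N \right)} = -2 + T$
$c{\left(w \right)} = \sqrt{2} \sqrt{w}$ ($c{\left(w \right)} = \sqrt{2 w} = \sqrt{2} \sqrt{w}$)
$Y{\left(s \right)} = 4$
$x{\left(B \right)} = 25 + B$
$- x{\left(Y{\left(c{\left(z{\left(3,2 \right)} \right)} \right)} \right)} 8 = - (25 + 4) 8 = \left(-1\right) 29 \cdot 8 = \left(-29\right) 8 = -232$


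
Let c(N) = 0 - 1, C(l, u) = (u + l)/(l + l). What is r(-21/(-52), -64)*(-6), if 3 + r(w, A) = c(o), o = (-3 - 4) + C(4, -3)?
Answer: 24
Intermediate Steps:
C(l, u) = (l + u)/(2*l) (C(l, u) = (l + u)/((2*l)) = (l + u)*(1/(2*l)) = (l + u)/(2*l))
o = -55/8 (o = (-3 - 4) + (1/2)*(4 - 3)/4 = -7 + (1/2)*(1/4)*1 = -7 + 1/8 = -55/8 ≈ -6.8750)
c(N) = -1
r(w, A) = -4 (r(w, A) = -3 - 1 = -4)
r(-21/(-52), -64)*(-6) = -4*(-6) = 24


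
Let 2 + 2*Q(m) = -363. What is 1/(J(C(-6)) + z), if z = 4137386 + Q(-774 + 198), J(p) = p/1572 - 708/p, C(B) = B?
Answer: 131/541989116 ≈ 2.4170e-7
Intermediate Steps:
Q(m) = -365/2 (Q(m) = -1 + (½)*(-363) = -1 - 363/2 = -365/2)
J(p) = -708/p + p/1572 (J(p) = p*(1/1572) - 708/p = p/1572 - 708/p = -708/p + p/1572)
z = 8274407/2 (z = 4137386 - 365/2 = 8274407/2 ≈ 4.1372e+6)
1/(J(C(-6)) + z) = 1/((-708/(-6) + (1/1572)*(-6)) + 8274407/2) = 1/((-708*(-⅙) - 1/262) + 8274407/2) = 1/((118 - 1/262) + 8274407/2) = 1/(30915/262 + 8274407/2) = 1/(541989116/131) = 131/541989116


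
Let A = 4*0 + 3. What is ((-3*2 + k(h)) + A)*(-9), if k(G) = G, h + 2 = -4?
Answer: 81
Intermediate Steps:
h = -6 (h = -2 - 4 = -6)
A = 3 (A = 0 + 3 = 3)
((-3*2 + k(h)) + A)*(-9) = ((-3*2 - 6) + 3)*(-9) = ((-6 - 6) + 3)*(-9) = (-12 + 3)*(-9) = -9*(-9) = 81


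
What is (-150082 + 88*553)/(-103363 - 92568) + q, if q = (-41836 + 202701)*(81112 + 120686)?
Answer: 6360358218787788/195931 ≈ 3.2462e+10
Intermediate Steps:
q = 32462235270 (q = 160865*201798 = 32462235270)
(-150082 + 88*553)/(-103363 - 92568) + q = (-150082 + 88*553)/(-103363 - 92568) + 32462235270 = (-150082 + 48664)/(-195931) + 32462235270 = -101418*(-1/195931) + 32462235270 = 101418/195931 + 32462235270 = 6360358218787788/195931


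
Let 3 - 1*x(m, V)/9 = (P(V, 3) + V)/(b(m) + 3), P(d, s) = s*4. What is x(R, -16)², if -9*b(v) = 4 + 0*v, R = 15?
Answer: 893025/529 ≈ 1688.1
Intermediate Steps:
P(d, s) = 4*s
b(v) = -4/9 (b(v) = -(4 + 0*v)/9 = -(4 + 0)/9 = -⅑*4 = -4/9)
x(m, V) = -351/23 - 81*V/23 (x(m, V) = 27 - 9*(4*3 + V)/(-4/9 + 3) = 27 - 9*(12 + V)/23/9 = 27 - 9*(12 + V)*9/23 = 27 - 9*(108/23 + 9*V/23) = 27 + (-972/23 - 81*V/23) = -351/23 - 81*V/23)
x(R, -16)² = (-351/23 - 81/23*(-16))² = (-351/23 + 1296/23)² = (945/23)² = 893025/529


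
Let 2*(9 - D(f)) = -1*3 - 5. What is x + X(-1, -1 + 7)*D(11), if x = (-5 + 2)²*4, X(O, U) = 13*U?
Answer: 1050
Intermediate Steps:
D(f) = 13 (D(f) = 9 - (-1*3 - 5)/2 = 9 - (-3 - 5)/2 = 9 - ½*(-8) = 9 + 4 = 13)
x = 36 (x = (-3)²*4 = 9*4 = 36)
x + X(-1, -1 + 7)*D(11) = 36 + (13*(-1 + 7))*13 = 36 + (13*6)*13 = 36 + 78*13 = 36 + 1014 = 1050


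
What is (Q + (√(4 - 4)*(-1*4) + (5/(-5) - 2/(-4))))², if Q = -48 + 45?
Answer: 49/4 ≈ 12.250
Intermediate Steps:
Q = -3
(Q + (√(4 - 4)*(-1*4) + (5/(-5) - 2/(-4))))² = (-3 + (√(4 - 4)*(-1*4) + (5/(-5) - 2/(-4))))² = (-3 + (√0*(-4) + (5*(-⅕) - 2*(-¼))))² = (-3 + (0*(-4) + (-1 + ½)))² = (-3 + (0 - ½))² = (-3 - ½)² = (-7/2)² = 49/4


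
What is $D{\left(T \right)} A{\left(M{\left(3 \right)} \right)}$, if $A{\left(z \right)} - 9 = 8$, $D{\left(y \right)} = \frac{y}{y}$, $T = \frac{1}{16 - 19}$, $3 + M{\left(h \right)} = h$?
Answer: $17$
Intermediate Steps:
$M{\left(h \right)} = -3 + h$
$T = - \frac{1}{3}$ ($T = \frac{1}{-3} = - \frac{1}{3} \approx -0.33333$)
$D{\left(y \right)} = 1$
$A{\left(z \right)} = 17$ ($A{\left(z \right)} = 9 + 8 = 17$)
$D{\left(T \right)} A{\left(M{\left(3 \right)} \right)} = 1 \cdot 17 = 17$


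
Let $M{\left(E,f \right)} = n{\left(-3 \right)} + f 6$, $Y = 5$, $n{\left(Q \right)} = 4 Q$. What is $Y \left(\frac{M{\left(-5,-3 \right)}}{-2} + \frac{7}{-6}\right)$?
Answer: $\frac{415}{6} \approx 69.167$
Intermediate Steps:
$M{\left(E,f \right)} = -12 + 6 f$ ($M{\left(E,f \right)} = 4 \left(-3\right) + f 6 = -12 + 6 f$)
$Y \left(\frac{M{\left(-5,-3 \right)}}{-2} + \frac{7}{-6}\right) = 5 \left(\frac{-12 + 6 \left(-3\right)}{-2} + \frac{7}{-6}\right) = 5 \left(\left(-12 - 18\right) \left(- \frac{1}{2}\right) + 7 \left(- \frac{1}{6}\right)\right) = 5 \left(\left(-30\right) \left(- \frac{1}{2}\right) - \frac{7}{6}\right) = 5 \left(15 - \frac{7}{6}\right) = 5 \cdot \frac{83}{6} = \frac{415}{6}$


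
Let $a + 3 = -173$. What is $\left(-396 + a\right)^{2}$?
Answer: $327184$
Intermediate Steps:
$a = -176$ ($a = -3 - 173 = -176$)
$\left(-396 + a\right)^{2} = \left(-396 - 176\right)^{2} = \left(-572\right)^{2} = 327184$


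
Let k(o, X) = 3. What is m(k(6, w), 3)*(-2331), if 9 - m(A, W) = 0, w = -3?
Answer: -20979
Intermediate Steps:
m(A, W) = 9 (m(A, W) = 9 - 1*0 = 9 + 0 = 9)
m(k(6, w), 3)*(-2331) = 9*(-2331) = -20979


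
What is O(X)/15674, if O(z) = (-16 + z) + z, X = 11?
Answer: 3/7837 ≈ 0.00038280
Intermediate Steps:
O(z) = -16 + 2*z
O(X)/15674 = (-16 + 2*11)/15674 = (-16 + 22)*(1/15674) = 6*(1/15674) = 3/7837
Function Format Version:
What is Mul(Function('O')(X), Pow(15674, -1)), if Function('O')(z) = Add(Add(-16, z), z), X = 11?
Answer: Rational(3, 7837) ≈ 0.00038280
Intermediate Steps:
Function('O')(z) = Add(-16, Mul(2, z))
Mul(Function('O')(X), Pow(15674, -1)) = Mul(Add(-16, Mul(2, 11)), Pow(15674, -1)) = Mul(Add(-16, 22), Rational(1, 15674)) = Mul(6, Rational(1, 15674)) = Rational(3, 7837)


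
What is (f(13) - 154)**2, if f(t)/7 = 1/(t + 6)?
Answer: 8520561/361 ≈ 23603.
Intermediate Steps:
f(t) = 7/(6 + t) (f(t) = 7/(t + 6) = 7/(6 + t))
(f(13) - 154)**2 = (7/(6 + 13) - 154)**2 = (7/19 - 154)**2 = (-2919/19)**2 = 8520561/361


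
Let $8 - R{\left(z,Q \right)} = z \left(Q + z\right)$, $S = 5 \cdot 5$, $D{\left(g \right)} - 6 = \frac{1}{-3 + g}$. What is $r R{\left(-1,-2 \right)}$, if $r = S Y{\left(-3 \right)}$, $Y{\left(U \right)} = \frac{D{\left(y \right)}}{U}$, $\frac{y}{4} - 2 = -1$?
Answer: $- \frac{875}{3} \approx -291.67$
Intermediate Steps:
$y = 4$ ($y = 8 + 4 \left(-1\right) = 8 - 4 = 4$)
$D{\left(g \right)} = 6 + \frac{1}{-3 + g}$
$Y{\left(U \right)} = \frac{7}{U}$ ($Y{\left(U \right)} = \frac{\frac{1}{-3 + 4} \left(-17 + 6 \cdot 4\right)}{U} = \frac{1^{-1} \left(-17 + 24\right)}{U} = \frac{1 \cdot 7}{U} = \frac{7}{U}$)
$S = 25$
$R{\left(z,Q \right)} = 8 - z \left(Q + z\right)$
$r = - \frac{175}{3}$ ($r = 25 \frac{7}{-3} = 25 \cdot 7 \left(- \frac{1}{3}\right) = 25 \left(- \frac{7}{3}\right) = - \frac{175}{3} \approx -58.333$)
$r R{\left(-1,-2 \right)} = - \frac{175 \left(8 - \left(-1\right)^{2} - \left(-2\right) \left(-1\right)\right)}{3} = - \frac{175 \left(8 - 1 - 2\right)}{3} = \left(- \frac{175}{3}\right) 5 = - \frac{875}{3}$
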